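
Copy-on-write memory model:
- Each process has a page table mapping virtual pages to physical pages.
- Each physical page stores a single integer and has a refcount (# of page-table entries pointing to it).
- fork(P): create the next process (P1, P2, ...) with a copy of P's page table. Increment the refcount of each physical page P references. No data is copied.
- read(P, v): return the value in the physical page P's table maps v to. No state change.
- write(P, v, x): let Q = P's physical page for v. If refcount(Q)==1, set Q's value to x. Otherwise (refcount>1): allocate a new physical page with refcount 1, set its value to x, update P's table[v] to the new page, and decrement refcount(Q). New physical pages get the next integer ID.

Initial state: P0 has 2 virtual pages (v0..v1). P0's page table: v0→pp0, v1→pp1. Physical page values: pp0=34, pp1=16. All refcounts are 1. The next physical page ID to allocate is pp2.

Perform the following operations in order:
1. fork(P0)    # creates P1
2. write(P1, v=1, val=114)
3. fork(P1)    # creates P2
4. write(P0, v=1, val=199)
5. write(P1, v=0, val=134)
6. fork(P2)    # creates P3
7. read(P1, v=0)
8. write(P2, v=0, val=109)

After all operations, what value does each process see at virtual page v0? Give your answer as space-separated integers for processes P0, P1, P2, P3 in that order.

Op 1: fork(P0) -> P1. 2 ppages; refcounts: pp0:2 pp1:2
Op 2: write(P1, v1, 114). refcount(pp1)=2>1 -> COPY to pp2. 3 ppages; refcounts: pp0:2 pp1:1 pp2:1
Op 3: fork(P1) -> P2. 3 ppages; refcounts: pp0:3 pp1:1 pp2:2
Op 4: write(P0, v1, 199). refcount(pp1)=1 -> write in place. 3 ppages; refcounts: pp0:3 pp1:1 pp2:2
Op 5: write(P1, v0, 134). refcount(pp0)=3>1 -> COPY to pp3. 4 ppages; refcounts: pp0:2 pp1:1 pp2:2 pp3:1
Op 6: fork(P2) -> P3. 4 ppages; refcounts: pp0:3 pp1:1 pp2:3 pp3:1
Op 7: read(P1, v0) -> 134. No state change.
Op 8: write(P2, v0, 109). refcount(pp0)=3>1 -> COPY to pp4. 5 ppages; refcounts: pp0:2 pp1:1 pp2:3 pp3:1 pp4:1
P0: v0 -> pp0 = 34
P1: v0 -> pp3 = 134
P2: v0 -> pp4 = 109
P3: v0 -> pp0 = 34

Answer: 34 134 109 34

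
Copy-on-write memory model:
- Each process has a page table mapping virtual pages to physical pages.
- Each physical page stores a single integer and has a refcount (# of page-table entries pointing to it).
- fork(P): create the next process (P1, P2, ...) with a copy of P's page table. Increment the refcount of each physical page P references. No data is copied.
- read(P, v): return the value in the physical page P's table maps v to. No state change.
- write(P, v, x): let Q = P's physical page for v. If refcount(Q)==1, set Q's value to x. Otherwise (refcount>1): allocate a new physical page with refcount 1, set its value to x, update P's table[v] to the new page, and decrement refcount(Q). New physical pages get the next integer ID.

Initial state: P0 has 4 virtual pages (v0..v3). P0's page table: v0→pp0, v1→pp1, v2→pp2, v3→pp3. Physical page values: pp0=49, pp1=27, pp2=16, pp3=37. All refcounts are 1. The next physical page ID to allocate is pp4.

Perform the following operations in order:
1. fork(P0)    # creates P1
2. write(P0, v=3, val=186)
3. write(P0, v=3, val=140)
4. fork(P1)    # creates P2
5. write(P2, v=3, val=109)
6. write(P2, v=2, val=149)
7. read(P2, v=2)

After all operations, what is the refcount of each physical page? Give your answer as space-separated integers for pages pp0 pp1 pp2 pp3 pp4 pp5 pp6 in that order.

Answer: 3 3 2 1 1 1 1

Derivation:
Op 1: fork(P0) -> P1. 4 ppages; refcounts: pp0:2 pp1:2 pp2:2 pp3:2
Op 2: write(P0, v3, 186). refcount(pp3)=2>1 -> COPY to pp4. 5 ppages; refcounts: pp0:2 pp1:2 pp2:2 pp3:1 pp4:1
Op 3: write(P0, v3, 140). refcount(pp4)=1 -> write in place. 5 ppages; refcounts: pp0:2 pp1:2 pp2:2 pp3:1 pp4:1
Op 4: fork(P1) -> P2. 5 ppages; refcounts: pp0:3 pp1:3 pp2:3 pp3:2 pp4:1
Op 5: write(P2, v3, 109). refcount(pp3)=2>1 -> COPY to pp5. 6 ppages; refcounts: pp0:3 pp1:3 pp2:3 pp3:1 pp4:1 pp5:1
Op 6: write(P2, v2, 149). refcount(pp2)=3>1 -> COPY to pp6. 7 ppages; refcounts: pp0:3 pp1:3 pp2:2 pp3:1 pp4:1 pp5:1 pp6:1
Op 7: read(P2, v2) -> 149. No state change.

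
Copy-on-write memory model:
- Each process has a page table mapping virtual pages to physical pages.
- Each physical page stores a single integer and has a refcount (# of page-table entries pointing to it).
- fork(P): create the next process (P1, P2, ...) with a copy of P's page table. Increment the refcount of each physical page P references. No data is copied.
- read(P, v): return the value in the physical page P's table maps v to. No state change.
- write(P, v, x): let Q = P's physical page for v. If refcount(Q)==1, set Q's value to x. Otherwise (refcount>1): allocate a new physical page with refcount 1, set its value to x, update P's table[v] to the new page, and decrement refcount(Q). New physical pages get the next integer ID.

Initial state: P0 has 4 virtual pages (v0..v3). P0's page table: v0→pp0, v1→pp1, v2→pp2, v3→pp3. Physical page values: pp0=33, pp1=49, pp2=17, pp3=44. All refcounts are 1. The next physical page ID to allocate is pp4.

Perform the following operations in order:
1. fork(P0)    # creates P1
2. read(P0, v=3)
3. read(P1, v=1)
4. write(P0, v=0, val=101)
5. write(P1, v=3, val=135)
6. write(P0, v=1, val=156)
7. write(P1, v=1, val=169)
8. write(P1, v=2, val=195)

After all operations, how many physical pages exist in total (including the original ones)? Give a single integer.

Answer: 8

Derivation:
Op 1: fork(P0) -> P1. 4 ppages; refcounts: pp0:2 pp1:2 pp2:2 pp3:2
Op 2: read(P0, v3) -> 44. No state change.
Op 3: read(P1, v1) -> 49. No state change.
Op 4: write(P0, v0, 101). refcount(pp0)=2>1 -> COPY to pp4. 5 ppages; refcounts: pp0:1 pp1:2 pp2:2 pp3:2 pp4:1
Op 5: write(P1, v3, 135). refcount(pp3)=2>1 -> COPY to pp5. 6 ppages; refcounts: pp0:1 pp1:2 pp2:2 pp3:1 pp4:1 pp5:1
Op 6: write(P0, v1, 156). refcount(pp1)=2>1 -> COPY to pp6. 7 ppages; refcounts: pp0:1 pp1:1 pp2:2 pp3:1 pp4:1 pp5:1 pp6:1
Op 7: write(P1, v1, 169). refcount(pp1)=1 -> write in place. 7 ppages; refcounts: pp0:1 pp1:1 pp2:2 pp3:1 pp4:1 pp5:1 pp6:1
Op 8: write(P1, v2, 195). refcount(pp2)=2>1 -> COPY to pp7. 8 ppages; refcounts: pp0:1 pp1:1 pp2:1 pp3:1 pp4:1 pp5:1 pp6:1 pp7:1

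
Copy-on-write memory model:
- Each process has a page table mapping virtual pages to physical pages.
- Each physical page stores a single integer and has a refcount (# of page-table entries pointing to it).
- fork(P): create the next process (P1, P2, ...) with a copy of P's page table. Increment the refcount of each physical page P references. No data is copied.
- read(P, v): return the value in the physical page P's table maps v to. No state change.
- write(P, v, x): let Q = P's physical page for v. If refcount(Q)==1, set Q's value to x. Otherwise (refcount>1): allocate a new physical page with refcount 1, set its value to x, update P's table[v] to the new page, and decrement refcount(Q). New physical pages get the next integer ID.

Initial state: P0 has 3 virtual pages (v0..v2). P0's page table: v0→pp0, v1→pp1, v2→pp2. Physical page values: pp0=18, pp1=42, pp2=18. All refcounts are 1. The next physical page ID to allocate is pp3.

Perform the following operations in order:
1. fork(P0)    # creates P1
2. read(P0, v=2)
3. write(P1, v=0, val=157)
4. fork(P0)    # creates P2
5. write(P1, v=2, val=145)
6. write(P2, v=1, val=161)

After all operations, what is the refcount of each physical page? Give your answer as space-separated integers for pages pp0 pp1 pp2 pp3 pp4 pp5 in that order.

Answer: 2 2 2 1 1 1

Derivation:
Op 1: fork(P0) -> P1. 3 ppages; refcounts: pp0:2 pp1:2 pp2:2
Op 2: read(P0, v2) -> 18. No state change.
Op 3: write(P1, v0, 157). refcount(pp0)=2>1 -> COPY to pp3. 4 ppages; refcounts: pp0:1 pp1:2 pp2:2 pp3:1
Op 4: fork(P0) -> P2. 4 ppages; refcounts: pp0:2 pp1:3 pp2:3 pp3:1
Op 5: write(P1, v2, 145). refcount(pp2)=3>1 -> COPY to pp4. 5 ppages; refcounts: pp0:2 pp1:3 pp2:2 pp3:1 pp4:1
Op 6: write(P2, v1, 161). refcount(pp1)=3>1 -> COPY to pp5. 6 ppages; refcounts: pp0:2 pp1:2 pp2:2 pp3:1 pp4:1 pp5:1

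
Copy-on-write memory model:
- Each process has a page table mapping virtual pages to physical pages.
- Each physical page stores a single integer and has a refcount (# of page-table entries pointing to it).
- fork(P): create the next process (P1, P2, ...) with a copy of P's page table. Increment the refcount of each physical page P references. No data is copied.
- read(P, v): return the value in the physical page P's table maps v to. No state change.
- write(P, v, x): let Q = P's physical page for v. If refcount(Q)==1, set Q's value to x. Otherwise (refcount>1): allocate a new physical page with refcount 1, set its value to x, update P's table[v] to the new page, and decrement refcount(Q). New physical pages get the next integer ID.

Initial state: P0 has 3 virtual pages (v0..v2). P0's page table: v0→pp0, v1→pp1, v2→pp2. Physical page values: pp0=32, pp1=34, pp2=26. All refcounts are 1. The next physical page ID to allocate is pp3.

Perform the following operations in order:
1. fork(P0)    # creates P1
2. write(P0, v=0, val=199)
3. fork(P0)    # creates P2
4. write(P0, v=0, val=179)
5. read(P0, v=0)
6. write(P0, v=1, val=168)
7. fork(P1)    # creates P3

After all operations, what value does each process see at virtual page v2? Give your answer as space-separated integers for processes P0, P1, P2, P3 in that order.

Answer: 26 26 26 26

Derivation:
Op 1: fork(P0) -> P1. 3 ppages; refcounts: pp0:2 pp1:2 pp2:2
Op 2: write(P0, v0, 199). refcount(pp0)=2>1 -> COPY to pp3. 4 ppages; refcounts: pp0:1 pp1:2 pp2:2 pp3:1
Op 3: fork(P0) -> P2. 4 ppages; refcounts: pp0:1 pp1:3 pp2:3 pp3:2
Op 4: write(P0, v0, 179). refcount(pp3)=2>1 -> COPY to pp4. 5 ppages; refcounts: pp0:1 pp1:3 pp2:3 pp3:1 pp4:1
Op 5: read(P0, v0) -> 179. No state change.
Op 6: write(P0, v1, 168). refcount(pp1)=3>1 -> COPY to pp5. 6 ppages; refcounts: pp0:1 pp1:2 pp2:3 pp3:1 pp4:1 pp5:1
Op 7: fork(P1) -> P3. 6 ppages; refcounts: pp0:2 pp1:3 pp2:4 pp3:1 pp4:1 pp5:1
P0: v2 -> pp2 = 26
P1: v2 -> pp2 = 26
P2: v2 -> pp2 = 26
P3: v2 -> pp2 = 26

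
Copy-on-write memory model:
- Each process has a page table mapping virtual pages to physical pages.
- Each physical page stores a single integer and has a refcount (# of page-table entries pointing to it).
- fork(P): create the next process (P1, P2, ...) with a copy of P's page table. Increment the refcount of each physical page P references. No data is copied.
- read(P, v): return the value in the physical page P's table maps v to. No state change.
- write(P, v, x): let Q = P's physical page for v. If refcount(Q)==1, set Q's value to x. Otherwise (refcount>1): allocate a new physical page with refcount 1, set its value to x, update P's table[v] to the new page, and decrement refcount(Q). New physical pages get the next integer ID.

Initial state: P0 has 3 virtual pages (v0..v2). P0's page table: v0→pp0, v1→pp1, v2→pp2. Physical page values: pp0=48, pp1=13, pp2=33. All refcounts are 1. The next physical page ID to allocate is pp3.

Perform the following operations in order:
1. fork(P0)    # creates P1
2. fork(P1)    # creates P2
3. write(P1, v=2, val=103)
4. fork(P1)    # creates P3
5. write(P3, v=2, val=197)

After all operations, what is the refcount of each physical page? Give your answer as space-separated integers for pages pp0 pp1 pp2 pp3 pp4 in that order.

Op 1: fork(P0) -> P1. 3 ppages; refcounts: pp0:2 pp1:2 pp2:2
Op 2: fork(P1) -> P2. 3 ppages; refcounts: pp0:3 pp1:3 pp2:3
Op 3: write(P1, v2, 103). refcount(pp2)=3>1 -> COPY to pp3. 4 ppages; refcounts: pp0:3 pp1:3 pp2:2 pp3:1
Op 4: fork(P1) -> P3. 4 ppages; refcounts: pp0:4 pp1:4 pp2:2 pp3:2
Op 5: write(P3, v2, 197). refcount(pp3)=2>1 -> COPY to pp4. 5 ppages; refcounts: pp0:4 pp1:4 pp2:2 pp3:1 pp4:1

Answer: 4 4 2 1 1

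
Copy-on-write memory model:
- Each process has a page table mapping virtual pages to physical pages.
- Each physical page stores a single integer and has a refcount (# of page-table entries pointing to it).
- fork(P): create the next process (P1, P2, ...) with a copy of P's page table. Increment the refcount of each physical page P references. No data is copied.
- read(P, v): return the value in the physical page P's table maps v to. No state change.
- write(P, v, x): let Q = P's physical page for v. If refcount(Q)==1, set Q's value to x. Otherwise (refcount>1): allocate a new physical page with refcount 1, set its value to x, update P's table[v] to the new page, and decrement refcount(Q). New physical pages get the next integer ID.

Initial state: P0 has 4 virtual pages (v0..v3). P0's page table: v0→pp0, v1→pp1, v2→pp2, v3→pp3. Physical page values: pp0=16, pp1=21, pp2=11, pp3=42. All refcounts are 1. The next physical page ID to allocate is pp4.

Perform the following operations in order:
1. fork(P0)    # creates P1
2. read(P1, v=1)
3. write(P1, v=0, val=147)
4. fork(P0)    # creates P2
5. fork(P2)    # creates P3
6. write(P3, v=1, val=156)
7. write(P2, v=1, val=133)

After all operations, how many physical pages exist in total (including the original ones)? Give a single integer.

Answer: 7

Derivation:
Op 1: fork(P0) -> P1. 4 ppages; refcounts: pp0:2 pp1:2 pp2:2 pp3:2
Op 2: read(P1, v1) -> 21. No state change.
Op 3: write(P1, v0, 147). refcount(pp0)=2>1 -> COPY to pp4. 5 ppages; refcounts: pp0:1 pp1:2 pp2:2 pp3:2 pp4:1
Op 4: fork(P0) -> P2. 5 ppages; refcounts: pp0:2 pp1:3 pp2:3 pp3:3 pp4:1
Op 5: fork(P2) -> P3. 5 ppages; refcounts: pp0:3 pp1:4 pp2:4 pp3:4 pp4:1
Op 6: write(P3, v1, 156). refcount(pp1)=4>1 -> COPY to pp5. 6 ppages; refcounts: pp0:3 pp1:3 pp2:4 pp3:4 pp4:1 pp5:1
Op 7: write(P2, v1, 133). refcount(pp1)=3>1 -> COPY to pp6. 7 ppages; refcounts: pp0:3 pp1:2 pp2:4 pp3:4 pp4:1 pp5:1 pp6:1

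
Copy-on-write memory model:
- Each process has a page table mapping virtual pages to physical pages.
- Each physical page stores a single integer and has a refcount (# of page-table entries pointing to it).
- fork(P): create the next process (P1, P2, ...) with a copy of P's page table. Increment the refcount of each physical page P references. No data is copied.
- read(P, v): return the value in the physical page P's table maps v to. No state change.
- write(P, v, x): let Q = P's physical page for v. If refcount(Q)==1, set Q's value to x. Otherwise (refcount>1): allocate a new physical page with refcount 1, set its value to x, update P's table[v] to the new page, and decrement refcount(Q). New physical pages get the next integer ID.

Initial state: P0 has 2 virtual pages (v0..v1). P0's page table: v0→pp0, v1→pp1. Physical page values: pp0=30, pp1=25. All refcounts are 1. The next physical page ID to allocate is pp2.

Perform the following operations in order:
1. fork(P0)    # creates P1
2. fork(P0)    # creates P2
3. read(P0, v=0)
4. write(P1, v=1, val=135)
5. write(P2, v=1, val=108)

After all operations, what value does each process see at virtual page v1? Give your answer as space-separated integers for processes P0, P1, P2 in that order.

Answer: 25 135 108

Derivation:
Op 1: fork(P0) -> P1. 2 ppages; refcounts: pp0:2 pp1:2
Op 2: fork(P0) -> P2. 2 ppages; refcounts: pp0:3 pp1:3
Op 3: read(P0, v0) -> 30. No state change.
Op 4: write(P1, v1, 135). refcount(pp1)=3>1 -> COPY to pp2. 3 ppages; refcounts: pp0:3 pp1:2 pp2:1
Op 5: write(P2, v1, 108). refcount(pp1)=2>1 -> COPY to pp3. 4 ppages; refcounts: pp0:3 pp1:1 pp2:1 pp3:1
P0: v1 -> pp1 = 25
P1: v1 -> pp2 = 135
P2: v1 -> pp3 = 108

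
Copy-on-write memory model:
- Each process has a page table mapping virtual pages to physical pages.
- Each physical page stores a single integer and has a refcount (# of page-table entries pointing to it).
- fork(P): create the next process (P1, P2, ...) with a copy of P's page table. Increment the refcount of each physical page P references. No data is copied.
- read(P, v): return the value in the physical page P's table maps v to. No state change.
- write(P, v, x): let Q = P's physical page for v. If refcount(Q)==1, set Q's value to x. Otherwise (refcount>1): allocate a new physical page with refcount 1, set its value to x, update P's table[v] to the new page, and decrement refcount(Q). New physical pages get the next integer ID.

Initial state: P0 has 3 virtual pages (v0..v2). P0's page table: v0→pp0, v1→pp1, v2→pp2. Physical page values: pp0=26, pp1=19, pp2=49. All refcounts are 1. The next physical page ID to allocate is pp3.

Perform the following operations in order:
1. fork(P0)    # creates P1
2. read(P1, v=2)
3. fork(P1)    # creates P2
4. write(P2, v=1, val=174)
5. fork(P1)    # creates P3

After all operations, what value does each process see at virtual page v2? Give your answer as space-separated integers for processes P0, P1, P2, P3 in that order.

Op 1: fork(P0) -> P1. 3 ppages; refcounts: pp0:2 pp1:2 pp2:2
Op 2: read(P1, v2) -> 49. No state change.
Op 3: fork(P1) -> P2. 3 ppages; refcounts: pp0:3 pp1:3 pp2:3
Op 4: write(P2, v1, 174). refcount(pp1)=3>1 -> COPY to pp3. 4 ppages; refcounts: pp0:3 pp1:2 pp2:3 pp3:1
Op 5: fork(P1) -> P3. 4 ppages; refcounts: pp0:4 pp1:3 pp2:4 pp3:1
P0: v2 -> pp2 = 49
P1: v2 -> pp2 = 49
P2: v2 -> pp2 = 49
P3: v2 -> pp2 = 49

Answer: 49 49 49 49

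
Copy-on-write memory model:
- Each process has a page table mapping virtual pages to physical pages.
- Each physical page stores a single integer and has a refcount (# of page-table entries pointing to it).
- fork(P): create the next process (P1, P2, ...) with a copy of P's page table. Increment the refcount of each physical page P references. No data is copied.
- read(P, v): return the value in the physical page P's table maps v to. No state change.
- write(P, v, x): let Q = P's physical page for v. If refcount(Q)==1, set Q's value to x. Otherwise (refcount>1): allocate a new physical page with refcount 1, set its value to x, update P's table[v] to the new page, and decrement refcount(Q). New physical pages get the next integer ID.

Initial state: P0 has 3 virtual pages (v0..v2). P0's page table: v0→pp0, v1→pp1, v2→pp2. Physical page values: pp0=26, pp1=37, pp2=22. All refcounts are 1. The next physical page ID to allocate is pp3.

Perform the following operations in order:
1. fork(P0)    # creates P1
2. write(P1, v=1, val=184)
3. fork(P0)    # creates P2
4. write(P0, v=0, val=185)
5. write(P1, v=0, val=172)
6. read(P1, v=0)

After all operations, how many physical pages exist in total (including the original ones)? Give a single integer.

Op 1: fork(P0) -> P1. 3 ppages; refcounts: pp0:2 pp1:2 pp2:2
Op 2: write(P1, v1, 184). refcount(pp1)=2>1 -> COPY to pp3. 4 ppages; refcounts: pp0:2 pp1:1 pp2:2 pp3:1
Op 3: fork(P0) -> P2. 4 ppages; refcounts: pp0:3 pp1:2 pp2:3 pp3:1
Op 4: write(P0, v0, 185). refcount(pp0)=3>1 -> COPY to pp4. 5 ppages; refcounts: pp0:2 pp1:2 pp2:3 pp3:1 pp4:1
Op 5: write(P1, v0, 172). refcount(pp0)=2>1 -> COPY to pp5. 6 ppages; refcounts: pp0:1 pp1:2 pp2:3 pp3:1 pp4:1 pp5:1
Op 6: read(P1, v0) -> 172. No state change.

Answer: 6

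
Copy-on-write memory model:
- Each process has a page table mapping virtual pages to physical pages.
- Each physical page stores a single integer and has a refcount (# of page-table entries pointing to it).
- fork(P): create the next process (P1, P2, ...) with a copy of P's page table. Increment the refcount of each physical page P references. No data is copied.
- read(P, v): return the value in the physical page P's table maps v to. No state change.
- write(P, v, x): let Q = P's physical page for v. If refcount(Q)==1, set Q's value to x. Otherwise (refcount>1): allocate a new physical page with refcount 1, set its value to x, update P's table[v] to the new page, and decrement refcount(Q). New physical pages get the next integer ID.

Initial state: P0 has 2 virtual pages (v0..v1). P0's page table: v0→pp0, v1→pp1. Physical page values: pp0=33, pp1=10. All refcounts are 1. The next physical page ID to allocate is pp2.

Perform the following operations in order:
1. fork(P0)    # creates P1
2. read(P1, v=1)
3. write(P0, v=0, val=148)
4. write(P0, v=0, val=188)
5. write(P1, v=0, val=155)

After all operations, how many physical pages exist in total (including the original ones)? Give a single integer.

Op 1: fork(P0) -> P1. 2 ppages; refcounts: pp0:2 pp1:2
Op 2: read(P1, v1) -> 10. No state change.
Op 3: write(P0, v0, 148). refcount(pp0)=2>1 -> COPY to pp2. 3 ppages; refcounts: pp0:1 pp1:2 pp2:1
Op 4: write(P0, v0, 188). refcount(pp2)=1 -> write in place. 3 ppages; refcounts: pp0:1 pp1:2 pp2:1
Op 5: write(P1, v0, 155). refcount(pp0)=1 -> write in place. 3 ppages; refcounts: pp0:1 pp1:2 pp2:1

Answer: 3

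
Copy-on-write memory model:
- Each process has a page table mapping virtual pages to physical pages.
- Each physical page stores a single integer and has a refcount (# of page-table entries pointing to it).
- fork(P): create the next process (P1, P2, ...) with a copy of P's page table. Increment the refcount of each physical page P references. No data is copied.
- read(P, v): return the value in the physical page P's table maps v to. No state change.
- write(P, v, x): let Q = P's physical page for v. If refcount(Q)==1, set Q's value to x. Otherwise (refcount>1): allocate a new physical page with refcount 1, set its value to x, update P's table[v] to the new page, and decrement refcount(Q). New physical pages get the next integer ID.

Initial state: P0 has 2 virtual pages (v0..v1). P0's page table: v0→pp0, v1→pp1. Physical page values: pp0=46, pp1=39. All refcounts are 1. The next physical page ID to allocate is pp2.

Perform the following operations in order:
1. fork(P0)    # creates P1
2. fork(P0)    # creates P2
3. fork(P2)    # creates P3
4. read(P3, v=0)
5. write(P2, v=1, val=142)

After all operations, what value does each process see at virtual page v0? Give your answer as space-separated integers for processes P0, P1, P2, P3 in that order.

Answer: 46 46 46 46

Derivation:
Op 1: fork(P0) -> P1. 2 ppages; refcounts: pp0:2 pp1:2
Op 2: fork(P0) -> P2. 2 ppages; refcounts: pp0:3 pp1:3
Op 3: fork(P2) -> P3. 2 ppages; refcounts: pp0:4 pp1:4
Op 4: read(P3, v0) -> 46. No state change.
Op 5: write(P2, v1, 142). refcount(pp1)=4>1 -> COPY to pp2. 3 ppages; refcounts: pp0:4 pp1:3 pp2:1
P0: v0 -> pp0 = 46
P1: v0 -> pp0 = 46
P2: v0 -> pp0 = 46
P3: v0 -> pp0 = 46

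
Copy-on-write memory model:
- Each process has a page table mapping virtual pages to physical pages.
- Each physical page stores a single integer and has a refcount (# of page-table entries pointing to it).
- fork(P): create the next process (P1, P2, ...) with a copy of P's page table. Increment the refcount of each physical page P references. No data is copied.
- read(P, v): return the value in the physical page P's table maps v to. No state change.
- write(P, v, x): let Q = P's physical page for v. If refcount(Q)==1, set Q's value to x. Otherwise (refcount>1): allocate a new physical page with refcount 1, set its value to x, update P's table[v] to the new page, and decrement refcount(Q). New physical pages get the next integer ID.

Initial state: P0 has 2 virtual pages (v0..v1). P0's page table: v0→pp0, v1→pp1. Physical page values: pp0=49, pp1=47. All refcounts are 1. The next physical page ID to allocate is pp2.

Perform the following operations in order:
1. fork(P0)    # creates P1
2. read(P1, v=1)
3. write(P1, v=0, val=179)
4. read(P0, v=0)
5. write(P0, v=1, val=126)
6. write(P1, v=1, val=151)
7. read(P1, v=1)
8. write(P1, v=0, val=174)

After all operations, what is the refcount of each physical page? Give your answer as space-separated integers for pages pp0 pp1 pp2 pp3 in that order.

Op 1: fork(P0) -> P1. 2 ppages; refcounts: pp0:2 pp1:2
Op 2: read(P1, v1) -> 47. No state change.
Op 3: write(P1, v0, 179). refcount(pp0)=2>1 -> COPY to pp2. 3 ppages; refcounts: pp0:1 pp1:2 pp2:1
Op 4: read(P0, v0) -> 49. No state change.
Op 5: write(P0, v1, 126). refcount(pp1)=2>1 -> COPY to pp3. 4 ppages; refcounts: pp0:1 pp1:1 pp2:1 pp3:1
Op 6: write(P1, v1, 151). refcount(pp1)=1 -> write in place. 4 ppages; refcounts: pp0:1 pp1:1 pp2:1 pp3:1
Op 7: read(P1, v1) -> 151. No state change.
Op 8: write(P1, v0, 174). refcount(pp2)=1 -> write in place. 4 ppages; refcounts: pp0:1 pp1:1 pp2:1 pp3:1

Answer: 1 1 1 1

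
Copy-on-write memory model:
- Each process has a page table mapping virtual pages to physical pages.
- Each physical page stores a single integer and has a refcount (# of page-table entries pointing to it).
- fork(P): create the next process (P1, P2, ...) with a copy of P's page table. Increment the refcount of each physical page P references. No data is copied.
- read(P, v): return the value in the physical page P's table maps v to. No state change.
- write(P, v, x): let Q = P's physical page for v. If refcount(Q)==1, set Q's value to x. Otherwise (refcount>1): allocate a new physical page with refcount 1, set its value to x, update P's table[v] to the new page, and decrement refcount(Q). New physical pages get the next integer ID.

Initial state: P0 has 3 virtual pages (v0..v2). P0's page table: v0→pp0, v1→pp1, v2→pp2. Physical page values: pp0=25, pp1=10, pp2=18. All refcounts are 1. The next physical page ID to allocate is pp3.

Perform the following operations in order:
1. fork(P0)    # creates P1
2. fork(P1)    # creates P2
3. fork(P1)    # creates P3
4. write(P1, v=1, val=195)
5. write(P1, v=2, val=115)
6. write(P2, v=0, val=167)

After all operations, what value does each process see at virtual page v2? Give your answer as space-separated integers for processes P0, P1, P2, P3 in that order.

Op 1: fork(P0) -> P1. 3 ppages; refcounts: pp0:2 pp1:2 pp2:2
Op 2: fork(P1) -> P2. 3 ppages; refcounts: pp0:3 pp1:3 pp2:3
Op 3: fork(P1) -> P3. 3 ppages; refcounts: pp0:4 pp1:4 pp2:4
Op 4: write(P1, v1, 195). refcount(pp1)=4>1 -> COPY to pp3. 4 ppages; refcounts: pp0:4 pp1:3 pp2:4 pp3:1
Op 5: write(P1, v2, 115). refcount(pp2)=4>1 -> COPY to pp4. 5 ppages; refcounts: pp0:4 pp1:3 pp2:3 pp3:1 pp4:1
Op 6: write(P2, v0, 167). refcount(pp0)=4>1 -> COPY to pp5. 6 ppages; refcounts: pp0:3 pp1:3 pp2:3 pp3:1 pp4:1 pp5:1
P0: v2 -> pp2 = 18
P1: v2 -> pp4 = 115
P2: v2 -> pp2 = 18
P3: v2 -> pp2 = 18

Answer: 18 115 18 18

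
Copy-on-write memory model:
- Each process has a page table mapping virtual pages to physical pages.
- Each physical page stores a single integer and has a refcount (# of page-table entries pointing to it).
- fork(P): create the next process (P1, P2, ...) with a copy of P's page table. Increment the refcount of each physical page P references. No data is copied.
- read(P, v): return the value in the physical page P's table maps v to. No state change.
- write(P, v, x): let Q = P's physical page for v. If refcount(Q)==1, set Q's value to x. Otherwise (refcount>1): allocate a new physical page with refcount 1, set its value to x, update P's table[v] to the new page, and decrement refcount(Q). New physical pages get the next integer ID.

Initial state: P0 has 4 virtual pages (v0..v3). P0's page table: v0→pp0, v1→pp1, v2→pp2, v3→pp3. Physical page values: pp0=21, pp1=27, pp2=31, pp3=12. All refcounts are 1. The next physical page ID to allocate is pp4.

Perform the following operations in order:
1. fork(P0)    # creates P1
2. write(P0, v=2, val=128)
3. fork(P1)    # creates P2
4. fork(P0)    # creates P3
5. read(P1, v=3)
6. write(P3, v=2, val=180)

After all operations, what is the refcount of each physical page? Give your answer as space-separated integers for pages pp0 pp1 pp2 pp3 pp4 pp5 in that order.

Op 1: fork(P0) -> P1. 4 ppages; refcounts: pp0:2 pp1:2 pp2:2 pp3:2
Op 2: write(P0, v2, 128). refcount(pp2)=2>1 -> COPY to pp4. 5 ppages; refcounts: pp0:2 pp1:2 pp2:1 pp3:2 pp4:1
Op 3: fork(P1) -> P2. 5 ppages; refcounts: pp0:3 pp1:3 pp2:2 pp3:3 pp4:1
Op 4: fork(P0) -> P3. 5 ppages; refcounts: pp0:4 pp1:4 pp2:2 pp3:4 pp4:2
Op 5: read(P1, v3) -> 12. No state change.
Op 6: write(P3, v2, 180). refcount(pp4)=2>1 -> COPY to pp5. 6 ppages; refcounts: pp0:4 pp1:4 pp2:2 pp3:4 pp4:1 pp5:1

Answer: 4 4 2 4 1 1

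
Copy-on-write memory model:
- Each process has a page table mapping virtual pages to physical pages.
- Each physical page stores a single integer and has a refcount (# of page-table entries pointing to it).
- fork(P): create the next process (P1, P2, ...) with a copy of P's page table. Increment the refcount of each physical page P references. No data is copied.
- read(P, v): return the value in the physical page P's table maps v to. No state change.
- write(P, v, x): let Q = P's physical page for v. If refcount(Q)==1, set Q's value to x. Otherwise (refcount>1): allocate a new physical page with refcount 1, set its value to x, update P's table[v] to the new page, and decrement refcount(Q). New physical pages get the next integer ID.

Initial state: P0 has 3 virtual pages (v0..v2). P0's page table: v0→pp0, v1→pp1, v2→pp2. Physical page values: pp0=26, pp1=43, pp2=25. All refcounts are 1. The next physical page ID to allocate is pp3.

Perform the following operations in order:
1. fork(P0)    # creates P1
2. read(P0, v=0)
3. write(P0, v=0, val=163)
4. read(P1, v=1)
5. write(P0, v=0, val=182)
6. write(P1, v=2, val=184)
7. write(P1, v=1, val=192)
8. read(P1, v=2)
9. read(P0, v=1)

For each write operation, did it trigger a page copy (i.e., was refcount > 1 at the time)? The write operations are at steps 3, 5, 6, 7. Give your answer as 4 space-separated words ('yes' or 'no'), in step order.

Op 1: fork(P0) -> P1. 3 ppages; refcounts: pp0:2 pp1:2 pp2:2
Op 2: read(P0, v0) -> 26. No state change.
Op 3: write(P0, v0, 163). refcount(pp0)=2>1 -> COPY to pp3. 4 ppages; refcounts: pp0:1 pp1:2 pp2:2 pp3:1
Op 4: read(P1, v1) -> 43. No state change.
Op 5: write(P0, v0, 182). refcount(pp3)=1 -> write in place. 4 ppages; refcounts: pp0:1 pp1:2 pp2:2 pp3:1
Op 6: write(P1, v2, 184). refcount(pp2)=2>1 -> COPY to pp4. 5 ppages; refcounts: pp0:1 pp1:2 pp2:1 pp3:1 pp4:1
Op 7: write(P1, v1, 192). refcount(pp1)=2>1 -> COPY to pp5. 6 ppages; refcounts: pp0:1 pp1:1 pp2:1 pp3:1 pp4:1 pp5:1
Op 8: read(P1, v2) -> 184. No state change.
Op 9: read(P0, v1) -> 43. No state change.

yes no yes yes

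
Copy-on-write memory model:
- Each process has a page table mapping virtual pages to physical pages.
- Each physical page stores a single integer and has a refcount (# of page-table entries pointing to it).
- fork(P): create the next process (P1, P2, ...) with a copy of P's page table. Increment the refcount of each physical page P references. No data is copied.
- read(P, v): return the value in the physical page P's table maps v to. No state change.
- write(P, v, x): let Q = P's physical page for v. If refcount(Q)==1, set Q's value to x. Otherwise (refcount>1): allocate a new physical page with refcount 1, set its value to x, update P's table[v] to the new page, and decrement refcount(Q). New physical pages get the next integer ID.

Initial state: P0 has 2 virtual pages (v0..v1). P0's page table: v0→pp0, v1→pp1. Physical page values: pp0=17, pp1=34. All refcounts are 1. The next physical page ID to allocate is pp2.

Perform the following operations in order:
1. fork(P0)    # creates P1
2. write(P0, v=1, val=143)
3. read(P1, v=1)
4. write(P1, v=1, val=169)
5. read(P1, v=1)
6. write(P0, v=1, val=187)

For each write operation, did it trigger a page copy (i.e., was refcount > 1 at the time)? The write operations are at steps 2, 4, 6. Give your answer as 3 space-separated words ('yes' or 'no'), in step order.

Op 1: fork(P0) -> P1. 2 ppages; refcounts: pp0:2 pp1:2
Op 2: write(P0, v1, 143). refcount(pp1)=2>1 -> COPY to pp2. 3 ppages; refcounts: pp0:2 pp1:1 pp2:1
Op 3: read(P1, v1) -> 34. No state change.
Op 4: write(P1, v1, 169). refcount(pp1)=1 -> write in place. 3 ppages; refcounts: pp0:2 pp1:1 pp2:1
Op 5: read(P1, v1) -> 169. No state change.
Op 6: write(P0, v1, 187). refcount(pp2)=1 -> write in place. 3 ppages; refcounts: pp0:2 pp1:1 pp2:1

yes no no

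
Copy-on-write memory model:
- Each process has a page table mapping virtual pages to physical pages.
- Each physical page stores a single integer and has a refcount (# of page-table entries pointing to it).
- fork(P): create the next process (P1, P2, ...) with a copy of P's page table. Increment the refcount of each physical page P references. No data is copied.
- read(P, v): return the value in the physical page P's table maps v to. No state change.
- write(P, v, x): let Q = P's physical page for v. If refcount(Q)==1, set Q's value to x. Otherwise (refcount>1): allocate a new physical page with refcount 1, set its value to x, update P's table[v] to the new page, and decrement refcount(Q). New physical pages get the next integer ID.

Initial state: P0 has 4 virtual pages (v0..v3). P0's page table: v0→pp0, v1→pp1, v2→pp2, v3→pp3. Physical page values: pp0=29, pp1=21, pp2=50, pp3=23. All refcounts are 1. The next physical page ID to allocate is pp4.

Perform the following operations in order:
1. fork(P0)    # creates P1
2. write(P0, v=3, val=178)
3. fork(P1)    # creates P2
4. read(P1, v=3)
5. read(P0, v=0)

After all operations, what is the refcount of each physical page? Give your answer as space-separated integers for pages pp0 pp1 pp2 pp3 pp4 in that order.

Answer: 3 3 3 2 1

Derivation:
Op 1: fork(P0) -> P1. 4 ppages; refcounts: pp0:2 pp1:2 pp2:2 pp3:2
Op 2: write(P0, v3, 178). refcount(pp3)=2>1 -> COPY to pp4. 5 ppages; refcounts: pp0:2 pp1:2 pp2:2 pp3:1 pp4:1
Op 3: fork(P1) -> P2. 5 ppages; refcounts: pp0:3 pp1:3 pp2:3 pp3:2 pp4:1
Op 4: read(P1, v3) -> 23. No state change.
Op 5: read(P0, v0) -> 29. No state change.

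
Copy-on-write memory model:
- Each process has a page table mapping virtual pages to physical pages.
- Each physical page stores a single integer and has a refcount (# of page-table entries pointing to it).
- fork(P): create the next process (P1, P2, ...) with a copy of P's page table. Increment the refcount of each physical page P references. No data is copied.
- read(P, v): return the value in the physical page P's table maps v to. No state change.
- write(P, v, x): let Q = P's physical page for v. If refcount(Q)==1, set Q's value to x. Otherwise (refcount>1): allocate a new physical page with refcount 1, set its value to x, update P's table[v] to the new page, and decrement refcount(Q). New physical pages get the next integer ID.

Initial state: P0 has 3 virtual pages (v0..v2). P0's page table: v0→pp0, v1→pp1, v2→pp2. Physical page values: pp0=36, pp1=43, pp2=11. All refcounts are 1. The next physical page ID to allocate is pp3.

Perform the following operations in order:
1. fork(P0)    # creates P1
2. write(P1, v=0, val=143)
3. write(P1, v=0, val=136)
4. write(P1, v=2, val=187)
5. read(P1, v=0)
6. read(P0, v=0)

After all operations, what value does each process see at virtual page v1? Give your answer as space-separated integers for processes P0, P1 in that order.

Answer: 43 43

Derivation:
Op 1: fork(P0) -> P1. 3 ppages; refcounts: pp0:2 pp1:2 pp2:2
Op 2: write(P1, v0, 143). refcount(pp0)=2>1 -> COPY to pp3. 4 ppages; refcounts: pp0:1 pp1:2 pp2:2 pp3:1
Op 3: write(P1, v0, 136). refcount(pp3)=1 -> write in place. 4 ppages; refcounts: pp0:1 pp1:2 pp2:2 pp3:1
Op 4: write(P1, v2, 187). refcount(pp2)=2>1 -> COPY to pp4. 5 ppages; refcounts: pp0:1 pp1:2 pp2:1 pp3:1 pp4:1
Op 5: read(P1, v0) -> 136. No state change.
Op 6: read(P0, v0) -> 36. No state change.
P0: v1 -> pp1 = 43
P1: v1 -> pp1 = 43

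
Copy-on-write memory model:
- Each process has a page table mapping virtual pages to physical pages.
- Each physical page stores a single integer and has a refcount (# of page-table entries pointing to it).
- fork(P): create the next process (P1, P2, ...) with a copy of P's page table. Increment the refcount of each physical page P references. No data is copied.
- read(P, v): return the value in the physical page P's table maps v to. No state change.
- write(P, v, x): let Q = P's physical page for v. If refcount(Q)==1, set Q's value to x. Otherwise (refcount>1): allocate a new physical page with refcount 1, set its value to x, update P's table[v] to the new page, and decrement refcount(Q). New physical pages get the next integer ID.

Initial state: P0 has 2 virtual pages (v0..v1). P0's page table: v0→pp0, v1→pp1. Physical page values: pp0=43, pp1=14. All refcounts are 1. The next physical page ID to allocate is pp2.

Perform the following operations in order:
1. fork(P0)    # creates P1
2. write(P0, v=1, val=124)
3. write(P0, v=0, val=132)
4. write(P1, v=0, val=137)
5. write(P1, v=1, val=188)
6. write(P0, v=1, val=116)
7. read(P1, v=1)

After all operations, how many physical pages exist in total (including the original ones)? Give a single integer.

Answer: 4

Derivation:
Op 1: fork(P0) -> P1. 2 ppages; refcounts: pp0:2 pp1:2
Op 2: write(P0, v1, 124). refcount(pp1)=2>1 -> COPY to pp2. 3 ppages; refcounts: pp0:2 pp1:1 pp2:1
Op 3: write(P0, v0, 132). refcount(pp0)=2>1 -> COPY to pp3. 4 ppages; refcounts: pp0:1 pp1:1 pp2:1 pp3:1
Op 4: write(P1, v0, 137). refcount(pp0)=1 -> write in place. 4 ppages; refcounts: pp0:1 pp1:1 pp2:1 pp3:1
Op 5: write(P1, v1, 188). refcount(pp1)=1 -> write in place. 4 ppages; refcounts: pp0:1 pp1:1 pp2:1 pp3:1
Op 6: write(P0, v1, 116). refcount(pp2)=1 -> write in place. 4 ppages; refcounts: pp0:1 pp1:1 pp2:1 pp3:1
Op 7: read(P1, v1) -> 188. No state change.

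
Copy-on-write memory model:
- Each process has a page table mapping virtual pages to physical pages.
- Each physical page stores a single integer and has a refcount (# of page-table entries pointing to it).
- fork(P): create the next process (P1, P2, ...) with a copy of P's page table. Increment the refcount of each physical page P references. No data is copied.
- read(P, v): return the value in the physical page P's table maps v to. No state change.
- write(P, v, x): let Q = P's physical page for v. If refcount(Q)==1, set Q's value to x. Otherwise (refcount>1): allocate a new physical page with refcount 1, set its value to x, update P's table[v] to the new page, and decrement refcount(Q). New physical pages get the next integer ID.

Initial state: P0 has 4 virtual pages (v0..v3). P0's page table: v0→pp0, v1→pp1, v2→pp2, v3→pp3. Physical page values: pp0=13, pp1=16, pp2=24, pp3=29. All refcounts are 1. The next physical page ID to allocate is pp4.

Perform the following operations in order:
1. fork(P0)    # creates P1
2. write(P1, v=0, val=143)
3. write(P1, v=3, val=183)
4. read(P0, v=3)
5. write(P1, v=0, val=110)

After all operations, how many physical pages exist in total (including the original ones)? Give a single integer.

Answer: 6

Derivation:
Op 1: fork(P0) -> P1. 4 ppages; refcounts: pp0:2 pp1:2 pp2:2 pp3:2
Op 2: write(P1, v0, 143). refcount(pp0)=2>1 -> COPY to pp4. 5 ppages; refcounts: pp0:1 pp1:2 pp2:2 pp3:2 pp4:1
Op 3: write(P1, v3, 183). refcount(pp3)=2>1 -> COPY to pp5. 6 ppages; refcounts: pp0:1 pp1:2 pp2:2 pp3:1 pp4:1 pp5:1
Op 4: read(P0, v3) -> 29. No state change.
Op 5: write(P1, v0, 110). refcount(pp4)=1 -> write in place. 6 ppages; refcounts: pp0:1 pp1:2 pp2:2 pp3:1 pp4:1 pp5:1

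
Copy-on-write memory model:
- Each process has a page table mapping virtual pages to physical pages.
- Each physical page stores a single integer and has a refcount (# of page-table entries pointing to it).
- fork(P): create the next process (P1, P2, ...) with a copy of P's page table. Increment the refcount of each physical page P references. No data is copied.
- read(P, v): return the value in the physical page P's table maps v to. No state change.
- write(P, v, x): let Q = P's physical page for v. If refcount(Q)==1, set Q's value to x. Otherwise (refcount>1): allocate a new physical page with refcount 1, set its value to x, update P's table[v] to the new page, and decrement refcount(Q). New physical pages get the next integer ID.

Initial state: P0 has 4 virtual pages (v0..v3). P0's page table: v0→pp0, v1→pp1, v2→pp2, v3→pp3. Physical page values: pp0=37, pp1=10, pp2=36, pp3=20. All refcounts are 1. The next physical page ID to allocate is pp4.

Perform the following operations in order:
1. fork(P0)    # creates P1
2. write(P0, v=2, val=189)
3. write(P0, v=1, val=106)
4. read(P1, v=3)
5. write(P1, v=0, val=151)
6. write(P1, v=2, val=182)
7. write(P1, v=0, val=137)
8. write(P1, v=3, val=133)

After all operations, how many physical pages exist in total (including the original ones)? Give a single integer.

Answer: 8

Derivation:
Op 1: fork(P0) -> P1. 4 ppages; refcounts: pp0:2 pp1:2 pp2:2 pp3:2
Op 2: write(P0, v2, 189). refcount(pp2)=2>1 -> COPY to pp4. 5 ppages; refcounts: pp0:2 pp1:2 pp2:1 pp3:2 pp4:1
Op 3: write(P0, v1, 106). refcount(pp1)=2>1 -> COPY to pp5. 6 ppages; refcounts: pp0:2 pp1:1 pp2:1 pp3:2 pp4:1 pp5:1
Op 4: read(P1, v3) -> 20. No state change.
Op 5: write(P1, v0, 151). refcount(pp0)=2>1 -> COPY to pp6. 7 ppages; refcounts: pp0:1 pp1:1 pp2:1 pp3:2 pp4:1 pp5:1 pp6:1
Op 6: write(P1, v2, 182). refcount(pp2)=1 -> write in place. 7 ppages; refcounts: pp0:1 pp1:1 pp2:1 pp3:2 pp4:1 pp5:1 pp6:1
Op 7: write(P1, v0, 137). refcount(pp6)=1 -> write in place. 7 ppages; refcounts: pp0:1 pp1:1 pp2:1 pp3:2 pp4:1 pp5:1 pp6:1
Op 8: write(P1, v3, 133). refcount(pp3)=2>1 -> COPY to pp7. 8 ppages; refcounts: pp0:1 pp1:1 pp2:1 pp3:1 pp4:1 pp5:1 pp6:1 pp7:1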